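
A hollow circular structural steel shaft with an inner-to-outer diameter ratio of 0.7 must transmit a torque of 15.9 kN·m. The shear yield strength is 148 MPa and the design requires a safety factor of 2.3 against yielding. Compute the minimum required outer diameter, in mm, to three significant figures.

τ_allow = 148/2.3 = 64.35 MPa.
For a hollow shaft τ = 16T/[πd_o³(1−k⁴)] with k = 0.7, so 1−k⁴ = 0.7599.
d_o³ = 16T/[π τ_allow (1−k⁴)] = 16×1.5900×10^7/(π×64.35×0.7599) = 1.656×10^6 mm³.
d_o = 118.3 mm.

d_o = 118 mm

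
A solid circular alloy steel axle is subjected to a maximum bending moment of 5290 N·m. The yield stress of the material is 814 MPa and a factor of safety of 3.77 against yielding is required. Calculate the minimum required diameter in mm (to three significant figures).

σ_allow = 814/3.77 = 215.9 MPa.
For a solid circular section σ = 32M/(πd³), so d³ = 32M/(π σ_allow) = 32×5290000/(π×215.9) = 249600 mm³.
d = 62.96 mm.

d = 63.0 mm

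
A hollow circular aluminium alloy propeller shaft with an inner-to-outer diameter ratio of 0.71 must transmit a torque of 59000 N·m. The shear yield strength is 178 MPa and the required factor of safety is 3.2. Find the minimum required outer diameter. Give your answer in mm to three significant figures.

d_o = 193 mm

τ_allow = 178/3.2 = 55.62 MPa.
For a hollow shaft τ = 16T/[πd_o³(1−k⁴)] with k = 0.71, so 1−k⁴ = 0.7459.
d_o³ = 16T/[π τ_allow (1−k⁴)] = 16×5.9000×10^7/(π×55.62×0.7459) = 7.242×10^6 mm³.
d_o = 193.5 mm.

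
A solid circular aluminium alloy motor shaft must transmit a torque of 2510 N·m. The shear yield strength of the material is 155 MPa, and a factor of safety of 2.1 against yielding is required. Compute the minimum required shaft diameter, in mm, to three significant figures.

Allowable shear stress τ_allow = 155/2.1 = 73.81 MPa.
For a solid shaft τ = 16T/(πd³), so d³ = 16T/(π τ_allow) = 16×2510000/(π×73.81) = 173200 mm³.
d = (173200)^(1/3) = 55.74 mm.

d = 55.7 mm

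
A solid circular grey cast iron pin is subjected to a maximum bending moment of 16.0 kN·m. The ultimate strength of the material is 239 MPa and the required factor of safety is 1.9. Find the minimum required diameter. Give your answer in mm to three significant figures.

d = 109 mm

σ_allow = 239/1.9 = 125.8 MPa.
For a solid circular section σ = 32M/(πd³), so d³ = 32M/(π σ_allow) = 32×1.6000×10^7/(π×125.8) = 1.296×10^6 mm³.
d = 109.0 mm.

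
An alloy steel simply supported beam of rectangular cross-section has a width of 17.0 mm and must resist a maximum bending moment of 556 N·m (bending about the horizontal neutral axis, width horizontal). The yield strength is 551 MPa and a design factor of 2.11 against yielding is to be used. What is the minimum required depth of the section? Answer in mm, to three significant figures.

h = 27.4 mm

σ_allow = 551/2.11 = 261.1 MPa.
For a rectangular section σ = 6M/(bh²), so h² = 6M/(b σ_allow) = 6×556000/(17.0×261.1) = 751.5 mm².
h = 27.41 mm.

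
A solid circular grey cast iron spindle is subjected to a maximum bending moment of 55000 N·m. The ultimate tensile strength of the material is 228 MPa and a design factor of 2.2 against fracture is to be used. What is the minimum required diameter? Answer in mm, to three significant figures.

d = 176 mm

σ_allow = 228/2.2 = 103.6 MPa.
For a solid circular section σ = 32M/(πd³), so d³ = 32M/(π σ_allow) = 32×5.5000×10^7/(π×103.6) = 5.406×10^6 mm³.
d = 175.5 mm.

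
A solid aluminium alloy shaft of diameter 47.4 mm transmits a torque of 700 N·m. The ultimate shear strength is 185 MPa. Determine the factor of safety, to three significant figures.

n = 5.53

τ = 16T/(πd³) = 16×700000/(π×47.4³) = 33.48 MPa.
n = τ_limit/τ = 185/33.48 = 5.526.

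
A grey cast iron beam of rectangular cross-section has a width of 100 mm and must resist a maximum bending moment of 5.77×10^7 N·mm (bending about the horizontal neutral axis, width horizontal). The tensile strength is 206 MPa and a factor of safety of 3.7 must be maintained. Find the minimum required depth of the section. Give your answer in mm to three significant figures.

h = 249 mm

σ_allow = 206/3.7 = 55.68 MPa.
For a rectangular section σ = 6M/(bh²), so h² = 6M/(b σ_allow) = 6×5.7700×10^7/(100×55.68) = 62180 mm².
h = 249.4 mm.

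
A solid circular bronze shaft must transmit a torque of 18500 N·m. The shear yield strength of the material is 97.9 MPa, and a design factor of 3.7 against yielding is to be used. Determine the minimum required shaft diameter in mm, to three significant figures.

d = 153 mm

Allowable shear stress τ_allow = 97.9/3.7 = 26.46 MPa.
For a solid shaft τ = 16T/(πd³), so d³ = 16T/(π τ_allow) = 16×1.8500×10^7/(π×26.46) = 3.561×10^6 mm³.
d = (3.561×10^6)^(1/3) = 152.7 mm.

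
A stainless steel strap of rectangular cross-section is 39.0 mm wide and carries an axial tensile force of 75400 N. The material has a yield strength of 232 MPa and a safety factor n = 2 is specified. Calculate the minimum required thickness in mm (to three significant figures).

σ_allow = 232/2 = 116.0 MPa.
Required area A = F/σ_allow = 75400/116.0 = 650.0 mm².
t = A/w = 650.0/39.0 = 16.67 mm.

t = 16.7 mm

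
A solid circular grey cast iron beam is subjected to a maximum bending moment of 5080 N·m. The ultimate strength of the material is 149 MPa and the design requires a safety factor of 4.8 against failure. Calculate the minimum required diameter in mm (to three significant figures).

σ_allow = 149/4.8 = 31.04 MPa.
For a solid circular section σ = 32M/(πd³), so d³ = 32M/(π σ_allow) = 32×5080000/(π×31.04) = 1.667×10^6 mm³.
d = 118.6 mm.

d = 119 mm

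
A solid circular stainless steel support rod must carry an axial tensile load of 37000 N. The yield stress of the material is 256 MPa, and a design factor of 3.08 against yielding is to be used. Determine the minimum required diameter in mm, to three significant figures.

d = 23.8 mm

Allowable stress σ_allow = 256/3.08 = 83.12 MPa.
Required area A = F/σ_allow = 37000/83.12 = 445.2 mm².
A = πd²/4 → d = √(4A/π) = 23.81 mm.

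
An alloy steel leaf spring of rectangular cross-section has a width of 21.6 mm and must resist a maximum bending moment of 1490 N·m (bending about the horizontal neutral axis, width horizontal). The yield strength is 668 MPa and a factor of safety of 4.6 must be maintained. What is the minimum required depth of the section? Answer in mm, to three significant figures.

σ_allow = 668/4.6 = 145.2 MPa.
For a rectangular section σ = 6M/(bh²), so h² = 6M/(b σ_allow) = 6×1490000/(21.6×145.2) = 2850 mm².
h = 53.39 mm.

h = 53.4 mm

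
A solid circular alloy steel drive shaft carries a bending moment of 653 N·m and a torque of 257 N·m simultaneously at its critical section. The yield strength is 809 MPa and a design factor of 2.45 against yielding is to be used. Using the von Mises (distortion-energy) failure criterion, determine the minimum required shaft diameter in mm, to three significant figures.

σ_allow = σ_y/n = 809/2.45 = 330.2 MPa.
For a solid shaft σ_b = 32M/(πd³) and τ = 16T/(πd³), so the von Mises stress is σ' = (16/πd³)·√(4M²+3T²).
√(4M²+3T²) = √(4×(653000)² + 3×(257000)²) = 1.380×10^6 N·mm.
d³ = 16×1.380×10^6/(π×330.2) = 21280 mm³.
d = 27.71 mm.

d = 27.7 mm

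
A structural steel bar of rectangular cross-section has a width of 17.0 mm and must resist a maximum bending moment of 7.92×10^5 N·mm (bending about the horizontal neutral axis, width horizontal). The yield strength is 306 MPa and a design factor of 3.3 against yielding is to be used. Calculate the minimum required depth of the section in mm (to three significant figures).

σ_allow = 306/3.3 = 92.73 MPa.
For a rectangular section σ = 6M/(bh²), so h² = 6M/(b σ_allow) = 6×792000/(17.0×92.73) = 3015 mm².
h = 54.90 mm.

h = 54.9 mm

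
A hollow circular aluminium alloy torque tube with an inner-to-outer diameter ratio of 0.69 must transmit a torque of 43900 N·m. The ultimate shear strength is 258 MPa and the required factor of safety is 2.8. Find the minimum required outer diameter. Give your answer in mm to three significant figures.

τ_allow = 258/2.8 = 92.14 MPa.
For a hollow shaft τ = 16T/[πd_o³(1−k⁴)] with k = 0.69, so 1−k⁴ = 0.7733.
d_o³ = 16T/[π τ_allow (1−k⁴)] = 16×4.3900×10^7/(π×92.14×0.7733) = 3.138×10^6 mm³.
d_o = 146.4 mm.

d_o = 146 mm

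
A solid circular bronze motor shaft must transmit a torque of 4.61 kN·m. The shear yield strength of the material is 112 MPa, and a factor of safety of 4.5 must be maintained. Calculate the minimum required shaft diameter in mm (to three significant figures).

d = 98.1 mm

Allowable shear stress τ_allow = 112/4.5 = 24.89 MPa.
For a solid shaft τ = 16T/(πd³), so d³ = 16T/(π τ_allow) = 16×4610000/(π×24.89) = 943300 mm³.
d = (943300)^(1/3) = 98.07 mm.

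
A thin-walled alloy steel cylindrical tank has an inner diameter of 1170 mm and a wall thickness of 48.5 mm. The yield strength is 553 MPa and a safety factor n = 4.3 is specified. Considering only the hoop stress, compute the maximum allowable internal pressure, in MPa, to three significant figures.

p_allow = 10.7 MPa

σ_allow = 553/4.3 = 128.6 MPa.
σ_h = pD/(2t) → p_allow = 2σ_allow t/D = 2×128.6×48.5/1170 = 10.66 MPa.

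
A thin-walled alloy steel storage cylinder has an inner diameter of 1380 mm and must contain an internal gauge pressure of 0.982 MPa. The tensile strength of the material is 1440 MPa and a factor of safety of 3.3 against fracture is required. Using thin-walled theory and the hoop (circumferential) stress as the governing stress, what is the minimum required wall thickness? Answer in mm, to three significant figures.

σ_allow = 1440/3.3 = 436.4 MPa.
Hoop stress σ_h = pD/(2t), so t = pD/(2σ_allow) = 0.982×1380/(2×436.4) = 1.553 mm.

t = 1.55 mm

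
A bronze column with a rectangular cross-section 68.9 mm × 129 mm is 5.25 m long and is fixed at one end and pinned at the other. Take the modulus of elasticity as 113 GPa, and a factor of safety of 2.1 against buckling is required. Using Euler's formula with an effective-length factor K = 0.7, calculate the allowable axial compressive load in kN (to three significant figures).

Buckling occurs about the weak axis: I_min = h·b³/12 = 129×68.9³/12 = 3.516×10^6 mm⁴ (b = 68.9 mm is the smaller dimension).
Effective length L_e = KL = 0.7×5.25 m = 3675 mm.
Euler critical load P_cr = π²EI/L_e² = π²×113000×3.516×10^6/3675² = 290400 N.
P_allow = P_cr/n = 290400/2.1 = 138300 N.

P_allow = 138 kN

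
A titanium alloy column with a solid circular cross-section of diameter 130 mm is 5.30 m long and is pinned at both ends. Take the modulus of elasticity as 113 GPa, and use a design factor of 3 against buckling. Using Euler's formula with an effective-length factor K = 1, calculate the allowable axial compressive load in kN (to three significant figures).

I = πd⁴/64 = π×130⁴/64 = 1.402×10^7 mm⁴.
Effective length L_e = KL = 1×5.30 m = 5300 mm.
Euler critical load P_cr = π²EI/L_e² = π²×113000×1.402×10^7/5300² = 556600 N.
P_allow = P_cr/n = 556600/3 = 185500 N.

P_allow = 186 kN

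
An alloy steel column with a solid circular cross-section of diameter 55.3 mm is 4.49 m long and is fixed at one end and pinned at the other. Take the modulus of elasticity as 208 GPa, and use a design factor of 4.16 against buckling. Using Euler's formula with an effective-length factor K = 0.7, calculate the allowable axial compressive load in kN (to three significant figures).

I = πd⁴/64 = π×55.3⁴/64 = 459100 mm⁴.
Effective length L_e = KL = 0.7×4.49 m = 3143 mm.
Euler critical load P_cr = π²EI/L_e² = π²×208000×459100/3143² = 95400 N.
P_allow = P_cr/n = 95400/4.16 = 22930 N.

P_allow = 22.9 kN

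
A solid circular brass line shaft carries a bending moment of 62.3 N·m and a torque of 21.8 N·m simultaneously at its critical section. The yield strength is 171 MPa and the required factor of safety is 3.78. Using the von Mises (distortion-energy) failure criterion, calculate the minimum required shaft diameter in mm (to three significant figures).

σ_allow = σ_y/n = 171/3.78 = 45.24 MPa.
For a solid shaft σ_b = 32M/(πd³) and τ = 16T/(πd³), so the von Mises stress is σ' = (16/πd³)·√(4M²+3T²).
√(4M²+3T²) = √(4×(62300)² + 3×(21800)²) = 130200 N·mm.
d³ = 16×130200/(π×45.24) = 14660 mm³.
d = 24.47 mm.

d = 24.5 mm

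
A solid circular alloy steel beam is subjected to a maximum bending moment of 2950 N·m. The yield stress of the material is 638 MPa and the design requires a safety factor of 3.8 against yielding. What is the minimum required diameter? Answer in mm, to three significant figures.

d = 56.4 mm

σ_allow = 638/3.8 = 167.9 MPa.
For a solid circular section σ = 32M/(πd³), so d³ = 32M/(π σ_allow) = 32×2950000/(π×167.9) = 179000 mm³.
d = 56.35 mm.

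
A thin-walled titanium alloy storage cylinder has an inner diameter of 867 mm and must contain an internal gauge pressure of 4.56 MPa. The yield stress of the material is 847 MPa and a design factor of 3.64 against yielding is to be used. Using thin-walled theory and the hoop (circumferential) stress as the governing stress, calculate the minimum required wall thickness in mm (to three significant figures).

t = 8.50 mm

σ_allow = 847/3.64 = 232.7 MPa.
Hoop stress σ_h = pD/(2t), so t = pD/(2σ_allow) = 4.56×867/(2×232.7) = 8.495 mm.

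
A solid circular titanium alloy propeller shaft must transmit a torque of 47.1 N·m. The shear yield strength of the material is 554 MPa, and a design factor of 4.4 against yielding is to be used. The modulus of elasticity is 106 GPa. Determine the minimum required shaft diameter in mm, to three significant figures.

Allowable shear stress τ_allow = 554/4.4 = 125.9 MPa.
For a solid shaft τ = 16T/(πd³), so d³ = 16T/(π τ_allow) = 16×47100/(π×125.9) = 1905 mm³.
d = (1905)^(1/3) = 12.40 mm.

d = 12.4 mm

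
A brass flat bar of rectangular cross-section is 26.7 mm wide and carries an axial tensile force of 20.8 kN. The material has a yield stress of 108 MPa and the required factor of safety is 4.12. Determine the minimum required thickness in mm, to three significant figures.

σ_allow = 108/4.12 = 26.21 MPa.
Required area A = F/σ_allow = 20800/26.21 = 793.5 mm².
t = A/w = 793.5/26.7 = 29.72 mm.

t = 29.7 mm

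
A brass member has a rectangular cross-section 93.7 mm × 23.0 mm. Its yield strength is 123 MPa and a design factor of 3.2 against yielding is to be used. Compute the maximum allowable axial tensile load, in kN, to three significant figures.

σ_allow = 123/3.2 = 38.44 MPa.
A = 93.7×23.0 = 2155 mm².
F_allow = σ_allow × A = 38.44×2155 = 82840 N.

F_allow = 82.8 kN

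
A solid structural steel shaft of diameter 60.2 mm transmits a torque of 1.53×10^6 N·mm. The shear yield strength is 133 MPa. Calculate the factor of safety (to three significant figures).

n = 3.72

τ = 16T/(πd³) = 16×1530000/(π×60.2³) = 35.72 MPa.
n = τ_limit/τ = 133/35.72 = 3.724.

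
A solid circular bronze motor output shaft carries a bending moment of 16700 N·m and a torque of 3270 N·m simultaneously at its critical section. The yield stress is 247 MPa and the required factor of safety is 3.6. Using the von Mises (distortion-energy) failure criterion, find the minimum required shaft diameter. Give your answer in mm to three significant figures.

d = 136 mm

σ_allow = σ_y/n = 247/3.6 = 68.61 MPa.
For a solid shaft σ_b = 32M/(πd³) and τ = 16T/(πd³), so the von Mises stress is σ' = (16/πd³)·√(4M²+3T²).
√(4M²+3T²) = √(4×(1.670×10^7)² + 3×(3.270×10^6)²) = 3.388×10^7 N·mm.
d³ = 16×3.388×10^7/(π×68.61) = 2.515×10^6 mm³.
d = 136.0 mm.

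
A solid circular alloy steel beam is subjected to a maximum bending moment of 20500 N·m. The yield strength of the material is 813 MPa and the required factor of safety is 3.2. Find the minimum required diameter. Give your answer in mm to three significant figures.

σ_allow = 813/3.2 = 254.1 MPa.
For a solid circular section σ = 32M/(πd³), so d³ = 32M/(π σ_allow) = 32×2.0500×10^7/(π×254.1) = 821900 mm³.
d = 93.67 mm.

d = 93.7 mm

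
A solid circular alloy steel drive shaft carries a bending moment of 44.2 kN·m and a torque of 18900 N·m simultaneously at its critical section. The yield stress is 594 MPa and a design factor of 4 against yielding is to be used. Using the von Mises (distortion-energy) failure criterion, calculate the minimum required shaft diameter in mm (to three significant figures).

σ_allow = σ_y/n = 594/4 = 148.5 MPa.
For a solid shaft σ_b = 32M/(πd³) and τ = 16T/(πd³), so the von Mises stress is σ' = (16/πd³)·√(4M²+3T²).
√(4M²+3T²) = √(4×(4.420×10^7)² + 3×(1.890×10^7)²) = 9.427×10^7 N·mm.
d³ = 16×9.427×10^7/(π×148.5) = 3.233×10^6 mm³.
d = 147.9 mm.

d = 148 mm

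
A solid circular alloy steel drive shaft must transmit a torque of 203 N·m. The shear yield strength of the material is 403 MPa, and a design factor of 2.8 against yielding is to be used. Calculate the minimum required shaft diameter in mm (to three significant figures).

Allowable shear stress τ_allow = 403/2.8 = 143.9 MPa.
For a solid shaft τ = 16T/(πd³), so d³ = 16T/(π τ_allow) = 16×203000/(π×143.9) = 7183 mm³.
d = (7183)^(1/3) = 19.29 mm.

d = 19.3 mm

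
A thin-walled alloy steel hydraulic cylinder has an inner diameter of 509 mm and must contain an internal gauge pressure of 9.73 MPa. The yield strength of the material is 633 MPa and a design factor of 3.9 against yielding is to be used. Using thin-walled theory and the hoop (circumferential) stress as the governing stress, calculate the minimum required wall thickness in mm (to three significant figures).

σ_allow = 633/3.9 = 162.3 MPa.
Hoop stress σ_h = pD/(2t), so t = pD/(2σ_allow) = 9.73×509/(2×162.3) = 15.26 mm.

t = 15.3 mm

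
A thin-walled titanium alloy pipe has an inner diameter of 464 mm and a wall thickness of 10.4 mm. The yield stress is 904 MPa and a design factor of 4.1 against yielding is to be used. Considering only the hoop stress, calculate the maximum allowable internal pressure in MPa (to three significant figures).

p_allow = 9.88 MPa

σ_allow = 904/4.1 = 220.5 MPa.
σ_h = pD/(2t) → p_allow = 2σ_allow t/D = 2×220.5×10.4/464 = 9.884 MPa.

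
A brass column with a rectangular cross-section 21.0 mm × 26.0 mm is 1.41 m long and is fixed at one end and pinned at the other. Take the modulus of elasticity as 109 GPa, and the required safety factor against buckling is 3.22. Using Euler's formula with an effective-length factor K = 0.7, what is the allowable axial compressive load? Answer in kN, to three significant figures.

Buckling occurs about the weak axis: I_min = h·b³/12 = 26.0×21.0³/12 = 20070 mm⁴ (b = 21.0 mm is the smaller dimension).
Effective length L_e = KL = 0.7×1.41 m = 987.0 mm.
Euler critical load P_cr = π²EI/L_e² = π²×109000×20070/987.0² = 22160 N.
P_allow = P_cr/n = 22160/3.22 = 6882 N.

P_allow = 6.88 kN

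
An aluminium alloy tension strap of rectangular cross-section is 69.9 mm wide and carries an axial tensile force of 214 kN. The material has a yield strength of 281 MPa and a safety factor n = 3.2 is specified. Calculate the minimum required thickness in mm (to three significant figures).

t = 34.9 mm

σ_allow = 281/3.2 = 87.81 MPa.
Required area A = F/σ_allow = 214000/87.81 = 2437 mm².
t = A/w = 2437/69.9 = 34.86 mm.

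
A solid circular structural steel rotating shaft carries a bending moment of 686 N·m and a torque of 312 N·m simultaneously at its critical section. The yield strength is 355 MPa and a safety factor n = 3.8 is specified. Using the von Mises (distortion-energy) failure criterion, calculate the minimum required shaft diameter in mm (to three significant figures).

σ_allow = σ_y/n = 355/3.8 = 93.42 MPa.
For a solid shaft σ_b = 32M/(πd³) and τ = 16T/(πd³), so the von Mises stress is σ' = (16/πd³)·√(4M²+3T²).
√(4M²+3T²) = √(4×(686000)² + 3×(312000)²) = 1.475×10^6 N·mm.
d³ = 16×1.475×10^6/(π×93.42) = 80390 mm³.
d = 43.16 mm.

d = 43.2 mm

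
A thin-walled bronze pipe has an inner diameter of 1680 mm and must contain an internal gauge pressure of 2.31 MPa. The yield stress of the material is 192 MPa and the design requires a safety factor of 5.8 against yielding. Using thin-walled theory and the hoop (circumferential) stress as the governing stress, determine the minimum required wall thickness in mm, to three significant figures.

σ_allow = 192/5.8 = 33.10 MPa.
Hoop stress σ_h = pD/(2t), so t = pD/(2σ_allow) = 2.31×1680/(2×33.10) = 58.62 mm.

t = 58.6 mm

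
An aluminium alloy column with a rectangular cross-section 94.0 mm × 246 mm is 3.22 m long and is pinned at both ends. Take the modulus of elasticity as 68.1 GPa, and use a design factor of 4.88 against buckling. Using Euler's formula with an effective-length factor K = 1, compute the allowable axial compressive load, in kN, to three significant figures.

Buckling occurs about the weak axis: I_min = h·b³/12 = 246×94.0³/12 = 1.703×10^7 mm⁴ (b = 94.0 mm is the smaller dimension).
Effective length L_e = KL = 1×3.22 m = 3220 mm.
Euler critical load P_cr = π²EI/L_e² = π²×68100×1.703×10^7/3220² = 1.104×10^6 N.
P_allow = P_cr/n = 1.104×10^6/4.88 = 226200 N.

P_allow = 226 kN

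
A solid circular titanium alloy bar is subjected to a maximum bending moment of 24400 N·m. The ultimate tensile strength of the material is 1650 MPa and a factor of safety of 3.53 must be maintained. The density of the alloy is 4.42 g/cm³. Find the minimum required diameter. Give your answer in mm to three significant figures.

d = 81.0 mm

σ_allow = 1650/3.53 = 467.4 MPa.
For a solid circular section σ = 32M/(πd³), so d³ = 32M/(π σ_allow) = 32×2.4400×10^7/(π×467.4) = 531700 mm³.
d = 81.01 mm.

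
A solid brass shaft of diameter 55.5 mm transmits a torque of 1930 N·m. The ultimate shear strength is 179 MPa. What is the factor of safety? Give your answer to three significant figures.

n = 3.11

τ = 16T/(πd³) = 16×1930000/(π×55.5³) = 57.50 MPa.
n = τ_limit/τ = 179/57.50 = 3.113.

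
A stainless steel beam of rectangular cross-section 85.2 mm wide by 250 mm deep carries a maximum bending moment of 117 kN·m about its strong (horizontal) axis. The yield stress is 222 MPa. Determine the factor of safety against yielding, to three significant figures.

Section modulus S = bh²/6 = 85.2×250²/6 = 887500 mm³.
σ = M/S = 1.1700×10^8/887500 = 131.8 MPa.
n = 222/131.8 = 1.684.

n = 1.68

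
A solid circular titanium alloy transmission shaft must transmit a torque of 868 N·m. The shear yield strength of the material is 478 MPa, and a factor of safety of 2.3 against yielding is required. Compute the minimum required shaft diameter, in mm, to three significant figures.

d = 27.7 mm

Allowable shear stress τ_allow = 478/2.3 = 207.8 MPa.
For a solid shaft τ = 16T/(πd³), so d³ = 16T/(π τ_allow) = 16×868000/(π×207.8) = 21270 mm³.
d = (21270)^(1/3) = 27.71 mm.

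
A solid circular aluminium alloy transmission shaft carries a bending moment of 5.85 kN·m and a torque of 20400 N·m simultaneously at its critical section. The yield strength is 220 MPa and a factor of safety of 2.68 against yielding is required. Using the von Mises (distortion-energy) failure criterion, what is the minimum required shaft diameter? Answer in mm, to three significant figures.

σ_allow = σ_y/n = 220/2.68 = 82.09 MPa.
For a solid shaft σ_b = 32M/(πd³) and τ = 16T/(πd³), so the von Mises stress is σ' = (16/πd³)·√(4M²+3T²).
√(4M²+3T²) = √(4×(5.850×10^6)² + 3×(2.040×10^7)²) = 3.722×10^7 N·mm.
d³ = 16×3.722×10^7/(π×82.09) = 2.309×10^6 mm³.
d = 132.2 mm.

d = 132 mm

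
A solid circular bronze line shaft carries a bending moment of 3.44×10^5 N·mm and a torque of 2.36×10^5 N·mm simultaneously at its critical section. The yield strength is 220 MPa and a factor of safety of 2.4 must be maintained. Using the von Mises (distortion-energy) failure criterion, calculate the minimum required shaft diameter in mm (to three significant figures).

σ_allow = σ_y/n = 220/2.4 = 91.67 MPa.
For a solid shaft σ_b = 32M/(πd³) and τ = 16T/(πd³), so the von Mises stress is σ' = (16/πd³)·√(4M²+3T²).
√(4M²+3T²) = √(4×(344000)² + 3×(236000)²) = 800300 N·mm.
d³ = 16×800300/(π×91.67) = 44460 mm³.
d = 35.43 mm.

d = 35.4 mm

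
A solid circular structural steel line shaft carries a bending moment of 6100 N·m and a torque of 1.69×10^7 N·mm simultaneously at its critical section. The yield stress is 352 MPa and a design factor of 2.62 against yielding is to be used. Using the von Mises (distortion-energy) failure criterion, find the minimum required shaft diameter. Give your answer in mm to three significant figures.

σ_allow = σ_y/n = 352/2.62 = 134.4 MPa.
For a solid shaft σ_b = 32M/(πd³) and τ = 16T/(πd³), so the von Mises stress is σ' = (16/πd³)·√(4M²+3T²).
√(4M²+3T²) = √(4×(6.100×10^6)² + 3×(1.690×10^7)²) = 3.171×10^7 N·mm.
d³ = 16×3.171×10^7/(π×134.4) = 1.202×10^6 mm³.
d = 106.3 mm.

d = 106 mm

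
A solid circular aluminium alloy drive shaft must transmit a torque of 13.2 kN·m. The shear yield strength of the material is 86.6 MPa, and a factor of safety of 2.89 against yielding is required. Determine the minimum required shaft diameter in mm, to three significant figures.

d = 131 mm

Allowable shear stress τ_allow = 86.6/2.89 = 29.97 MPa.
For a solid shaft τ = 16T/(πd³), so d³ = 16T/(π τ_allow) = 16×1.3200×10^7/(π×29.97) = 2.243×10^6 mm³.
d = (2.243×10^6)^(1/3) = 130.9 mm.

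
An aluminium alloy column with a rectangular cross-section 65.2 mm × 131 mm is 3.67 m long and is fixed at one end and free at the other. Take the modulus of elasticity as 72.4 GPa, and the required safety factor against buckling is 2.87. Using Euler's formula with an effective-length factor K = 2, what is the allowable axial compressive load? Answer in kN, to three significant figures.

Buckling occurs about the weak axis: I_min = h·b³/12 = 131×65.2³/12 = 3.026×10^6 mm⁴ (b = 65.2 mm is the smaller dimension).
Effective length L_e = KL = 2×3.67 m = 7340 mm.
Euler critical load P_cr = π²EI/L_e² = π²×72400×3.026×10^6/7340² = 40130 N.
P_allow = P_cr/n = 40130/2.87 = 13980 N.

P_allow = 14.0 kN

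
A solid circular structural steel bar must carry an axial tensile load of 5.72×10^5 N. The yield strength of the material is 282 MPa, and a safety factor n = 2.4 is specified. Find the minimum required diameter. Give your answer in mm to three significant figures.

Allowable stress σ_allow = 282/2.4 = 117.5 MPa.
Required area A = F/σ_allow = 572000/117.5 = 4868 mm².
A = πd²/4 → d = √(4A/π) = 78.73 mm.

d = 78.7 mm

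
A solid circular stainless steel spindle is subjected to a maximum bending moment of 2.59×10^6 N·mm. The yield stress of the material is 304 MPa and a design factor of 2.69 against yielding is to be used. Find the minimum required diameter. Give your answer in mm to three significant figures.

σ_allow = 304/2.69 = 113.0 MPa.
For a solid circular section σ = 32M/(πd³), so d³ = 32M/(π σ_allow) = 32×2590000/(π×113.0) = 233400 mm³.
d = 61.57 mm.

d = 61.6 mm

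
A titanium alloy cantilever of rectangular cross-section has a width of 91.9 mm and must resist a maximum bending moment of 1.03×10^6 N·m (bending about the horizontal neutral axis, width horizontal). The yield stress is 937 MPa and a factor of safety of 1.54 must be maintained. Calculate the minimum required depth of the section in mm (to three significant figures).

h = 332 mm

σ_allow = 937/1.54 = 608.4 MPa.
For a rectangular section σ = 6M/(bh²), so h² = 6M/(b σ_allow) = 6×1.0300×10^9/(91.9×608.4) = 110500 mm².
h = 332.5 mm.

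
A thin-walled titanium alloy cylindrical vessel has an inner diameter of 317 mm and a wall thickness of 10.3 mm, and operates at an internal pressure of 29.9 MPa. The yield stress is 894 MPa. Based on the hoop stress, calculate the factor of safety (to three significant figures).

n = 1.94

σ_h = pD/(2t) = 29.9×317/(2×10.3) = 460.1 MPa.
n = 894/460.1 = 1.943.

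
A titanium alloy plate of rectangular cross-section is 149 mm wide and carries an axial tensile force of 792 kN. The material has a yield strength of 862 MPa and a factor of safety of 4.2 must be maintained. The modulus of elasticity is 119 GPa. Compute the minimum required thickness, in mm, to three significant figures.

σ_allow = 862/4.2 = 205.2 MPa.
Required area A = F/σ_allow = 792000/205.2 = 3859 mm².
t = A/w = 3859/149 = 25.90 mm.

t = 25.9 mm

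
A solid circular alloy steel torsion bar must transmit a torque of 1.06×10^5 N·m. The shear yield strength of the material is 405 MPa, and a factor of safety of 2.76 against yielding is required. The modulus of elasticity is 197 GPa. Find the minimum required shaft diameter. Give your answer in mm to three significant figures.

Allowable shear stress τ_allow = 405/2.76 = 146.7 MPa.
For a solid shaft τ = 16T/(πd³), so d³ = 16T/(π τ_allow) = 16×1.0600×10^8/(π×146.7) = 3.679×10^6 mm³.
d = (3.679×10^6)^(1/3) = 154.4 mm.

d = 154 mm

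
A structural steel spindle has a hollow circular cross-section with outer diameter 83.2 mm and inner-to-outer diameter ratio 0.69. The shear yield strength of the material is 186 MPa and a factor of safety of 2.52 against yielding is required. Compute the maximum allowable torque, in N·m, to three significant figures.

T_allow = 6450 N·m

τ_allow = 186/2.52 = 73.81 MPa.
For a hollow shaft T_allow = τ_allow·πd_o³(1−k⁴)/16 with 1−k⁴ = 0.7733, so πd_o³(1−k⁴)/16 = 87450 mm³.
T_allow = 73.81×87450 = 6.455×10^6 N·mm = 6455 N·m.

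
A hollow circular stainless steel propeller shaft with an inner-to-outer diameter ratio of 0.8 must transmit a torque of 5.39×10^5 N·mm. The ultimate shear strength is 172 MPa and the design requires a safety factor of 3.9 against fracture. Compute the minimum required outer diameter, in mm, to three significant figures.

d_o = 47.2 mm

τ_allow = 172/3.9 = 44.10 MPa.
For a hollow shaft τ = 16T/[πd_o³(1−k⁴)] with k = 0.8, so 1−k⁴ = 0.5904.
d_o³ = 16T/[π τ_allow (1−k⁴)] = 16×539000/(π×44.10×0.5904) = 105400 mm³.
d_o = 47.24 mm.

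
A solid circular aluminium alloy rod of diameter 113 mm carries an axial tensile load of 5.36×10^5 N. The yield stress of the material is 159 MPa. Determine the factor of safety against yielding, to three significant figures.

A = πd²/4 = 10030 mm².
σ = F/A = 536000/10030 = 53.45 MPa.
n = 159/53.45 = 2.975.

n = 2.97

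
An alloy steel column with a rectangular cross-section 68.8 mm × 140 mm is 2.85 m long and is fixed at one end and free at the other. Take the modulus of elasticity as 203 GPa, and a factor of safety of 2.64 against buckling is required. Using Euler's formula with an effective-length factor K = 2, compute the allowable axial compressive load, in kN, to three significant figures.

Buckling occurs about the weak axis: I_min = h·b³/12 = 140×68.8³/12 = 3.799×10^6 mm⁴ (b = 68.8 mm is the smaller dimension).
Effective length L_e = KL = 2×2.85 m = 5700 mm.
Euler critical load P_cr = π²EI/L_e² = π²×203000×3.799×10^6/5700² = 234300 N.
P_allow = P_cr/n = 234300/2.64 = 88750 N.

P_allow = 88.7 kN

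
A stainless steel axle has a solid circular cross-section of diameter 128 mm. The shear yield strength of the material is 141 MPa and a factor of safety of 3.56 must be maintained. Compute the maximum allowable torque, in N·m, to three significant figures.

T_allow = 16300 N·m

τ_allow = 141/3.56 = 39.61 MPa.
For a solid shaft T_allow = τ_allow·πd³/16; πd³/16 = π×128³/16 = 411800 mm³.
T_allow = 39.61×411800 = 1.631×10^7 N·mm = 16310 N·m.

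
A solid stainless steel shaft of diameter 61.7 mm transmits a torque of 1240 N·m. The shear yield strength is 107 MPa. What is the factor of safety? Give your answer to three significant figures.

n = 3.98

τ = 16T/(πd³) = 16×1240000/(π×61.7³) = 26.89 MPa.
n = τ_limit/τ = 107/26.89 = 3.980.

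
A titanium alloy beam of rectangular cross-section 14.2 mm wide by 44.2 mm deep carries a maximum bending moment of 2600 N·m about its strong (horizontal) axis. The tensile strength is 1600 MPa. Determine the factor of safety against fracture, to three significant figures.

n = 2.85

Section modulus S = bh²/6 = 14.2×44.2²/6 = 4624 mm³.
σ = M/S = 2600000/4624 = 562.3 MPa.
n = 1600/562.3 = 2.845.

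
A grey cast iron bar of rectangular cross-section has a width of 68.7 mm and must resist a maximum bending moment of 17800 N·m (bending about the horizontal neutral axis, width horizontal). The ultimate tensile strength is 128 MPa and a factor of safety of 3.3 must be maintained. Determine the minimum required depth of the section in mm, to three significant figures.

h = 200 mm

σ_allow = 128/3.3 = 38.79 MPa.
For a rectangular section σ = 6M/(bh²), so h² = 6M/(b σ_allow) = 6×1.7800×10^7/(68.7×38.79) = 40080 mm².
h = 200.2 mm.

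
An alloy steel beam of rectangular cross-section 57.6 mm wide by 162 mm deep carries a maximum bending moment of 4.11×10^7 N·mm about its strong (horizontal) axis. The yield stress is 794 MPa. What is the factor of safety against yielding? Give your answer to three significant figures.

n = 4.87

Section modulus S = bh²/6 = 57.6×162²/6 = 251900 mm³.
σ = M/S = 4.1100×10^7/251900 = 163.1 MPa.
n = 794/163.1 = 4.867.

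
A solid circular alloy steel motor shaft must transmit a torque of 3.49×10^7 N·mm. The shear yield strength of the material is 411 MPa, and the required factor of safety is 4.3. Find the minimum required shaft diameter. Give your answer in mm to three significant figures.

d = 123 mm

Allowable shear stress τ_allow = 411/4.3 = 95.58 MPa.
For a solid shaft τ = 16T/(πd³), so d³ = 16T/(π τ_allow) = 16×3.4900×10^7/(π×95.58) = 1.860×10^6 mm³.
d = (1.860×10^6)^(1/3) = 123.0 mm.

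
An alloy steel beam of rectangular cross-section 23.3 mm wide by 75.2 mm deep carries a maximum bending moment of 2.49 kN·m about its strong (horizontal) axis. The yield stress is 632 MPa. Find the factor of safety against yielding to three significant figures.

Section modulus S = bh²/6 = 23.3×75.2²/6 = 21960 mm³.
σ = M/S = 2490000/21960 = 113.4 MPa.
n = 632/113.4 = 5.574.

n = 5.57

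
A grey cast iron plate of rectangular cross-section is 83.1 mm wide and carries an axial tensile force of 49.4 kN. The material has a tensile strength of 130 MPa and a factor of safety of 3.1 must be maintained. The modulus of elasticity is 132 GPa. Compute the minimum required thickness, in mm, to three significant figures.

t = 14.2 mm

σ_allow = 130/3.1 = 41.94 MPa.
Required area A = F/σ_allow = 49400/41.94 = 1178 mm².
t = A/w = 1178/83.1 = 14.18 mm.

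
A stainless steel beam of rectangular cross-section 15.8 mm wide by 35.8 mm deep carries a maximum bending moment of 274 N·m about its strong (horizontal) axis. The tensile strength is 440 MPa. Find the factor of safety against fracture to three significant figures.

Section modulus S = bh²/6 = 15.8×35.8²/6 = 3375 mm³.
σ = M/S = 274000/3375 = 81.19 MPa.
n = 440/81.19 = 5.420.

n = 5.42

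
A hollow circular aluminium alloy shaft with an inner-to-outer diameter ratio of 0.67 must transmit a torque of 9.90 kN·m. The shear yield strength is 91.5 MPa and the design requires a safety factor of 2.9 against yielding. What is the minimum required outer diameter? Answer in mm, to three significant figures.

d_o = 126 mm

τ_allow = 91.5/2.9 = 31.55 MPa.
For a hollow shaft τ = 16T/[πd_o³(1−k⁴)] with k = 0.67, so 1−k⁴ = 0.7985.
d_o³ = 16T/[π τ_allow (1−k⁴)] = 16×9900000/(π×31.55×0.7985) = 2.001×10^6 mm³.
d_o = 126.0 mm.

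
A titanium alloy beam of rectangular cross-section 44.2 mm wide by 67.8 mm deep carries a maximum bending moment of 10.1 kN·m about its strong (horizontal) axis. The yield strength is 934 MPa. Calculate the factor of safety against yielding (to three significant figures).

Section modulus S = bh²/6 = 44.2×67.8²/6 = 33860 mm³.
σ = M/S = 1.0100×10^7/33860 = 298.3 MPa.
n = 934/298.3 = 3.132.

n = 3.13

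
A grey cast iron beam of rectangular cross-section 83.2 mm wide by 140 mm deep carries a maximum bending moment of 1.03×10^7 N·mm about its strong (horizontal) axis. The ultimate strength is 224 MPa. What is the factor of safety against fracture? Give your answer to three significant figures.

n = 5.91

Section modulus S = bh²/6 = 83.2×140²/6 = 271800 mm³.
σ = M/S = 1.0300×10^7/271800 = 37.90 MPa.
n = 224/37.90 = 5.911.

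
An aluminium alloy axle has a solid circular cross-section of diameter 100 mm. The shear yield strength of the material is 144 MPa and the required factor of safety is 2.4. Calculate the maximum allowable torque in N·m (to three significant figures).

T_allow = 11800 N·m

τ_allow = 144/2.4 = 60.00 MPa.
For a solid shaft T_allow = τ_allow·πd³/16; πd³/16 = π×100³/16 = 196300 mm³.
T_allow = 60.00×196300 = 1.178×10^7 N·mm = 11780 N·m.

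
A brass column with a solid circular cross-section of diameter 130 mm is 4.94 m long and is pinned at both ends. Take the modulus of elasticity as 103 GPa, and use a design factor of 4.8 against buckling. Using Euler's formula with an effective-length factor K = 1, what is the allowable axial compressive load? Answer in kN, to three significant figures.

I = πd⁴/64 = π×130⁴/64 = 1.402×10^7 mm⁴.
Effective length L_e = KL = 1×4.94 m = 4940 mm.
Euler critical load P_cr = π²EI/L_e² = π²×103000×1.402×10^7/4940² = 584000 N.
P_allow = P_cr/n = 584000/4.8 = 121700 N.

P_allow = 122 kN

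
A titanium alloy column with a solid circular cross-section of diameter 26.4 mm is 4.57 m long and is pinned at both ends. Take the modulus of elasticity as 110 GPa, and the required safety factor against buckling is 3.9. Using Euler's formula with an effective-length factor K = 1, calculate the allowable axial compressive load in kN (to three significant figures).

P_allow = 0.318 kN

I = πd⁴/64 = π×26.4⁴/64 = 23840 mm⁴.
Effective length L_e = KL = 1×4.57 m = 4570 mm.
Euler critical load P_cr = π²EI/L_e² = π²×110000×23840/4570² = 1239 N.
P_allow = P_cr/n = 1239/3.9 = 317.8 N.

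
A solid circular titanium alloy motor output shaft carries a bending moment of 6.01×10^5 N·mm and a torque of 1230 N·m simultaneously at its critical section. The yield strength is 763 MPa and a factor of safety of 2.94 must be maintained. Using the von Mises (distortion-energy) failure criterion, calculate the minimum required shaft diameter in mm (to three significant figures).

d = 36.3 mm

σ_allow = σ_y/n = 763/2.94 = 259.5 MPa.
For a solid shaft σ_b = 32M/(πd³) and τ = 16T/(πd³), so the von Mises stress is σ' = (16/πd³)·√(4M²+3T²).
√(4M²+3T²) = √(4×(601000)² + 3×(1.230×10^6)²) = 2.446×10^6 N·mm.
d³ = 16×2.446×10^6/(π×259.5) = 48000 mm³.
d = 36.34 mm.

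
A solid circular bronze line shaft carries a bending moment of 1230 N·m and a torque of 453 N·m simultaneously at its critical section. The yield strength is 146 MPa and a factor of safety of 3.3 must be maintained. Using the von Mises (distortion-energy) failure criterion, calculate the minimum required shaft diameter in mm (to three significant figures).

d = 66.7 mm

σ_allow = σ_y/n = 146/3.3 = 44.24 MPa.
For a solid shaft σ_b = 32M/(πd³) and τ = 16T/(πd³), so the von Mises stress is σ' = (16/πd³)·√(4M²+3T²).
√(4M²+3T²) = √(4×(1.230×10^6)² + 3×(453000)²) = 2.582×10^6 N·mm.
d³ = 16×2.582×10^6/(π×44.24) = 297200 mm³.
d = 66.74 mm.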